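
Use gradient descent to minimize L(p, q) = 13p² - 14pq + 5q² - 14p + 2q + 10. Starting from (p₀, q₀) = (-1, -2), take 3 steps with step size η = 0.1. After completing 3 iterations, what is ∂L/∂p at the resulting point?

99.104

∇L = (26p - 14q - 14, -14p + 10q + 2)
Step 1: at (-1, -2), ∇L = (-12, -4) → (-1, -2) − 0.1·(-12, -4) = (0.2, -1.6)
Step 2: at (0.2, -1.6), ∇L = (13.6, -16.8) → (0.2, -1.6) − 0.1·(13.6, -16.8) = (-1.16, 0.08)
Step 3: at (-1.16, 0.08), ∇L = (-45.28, 19.04) → (-1.16, 0.08) − 0.1·(-45.28, 19.04) = (3.368, -1.824)
∂L/∂p at (3.368, -1.824) = 99.104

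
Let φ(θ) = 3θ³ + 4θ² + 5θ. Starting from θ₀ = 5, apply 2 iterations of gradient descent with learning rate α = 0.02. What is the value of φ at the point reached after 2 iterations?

-1.761088677376

φ′(θ) = 9θ² + 8θ + 5
θ₁ = 5 − 0.02·270 = -0.4
θ₂ = -0.4 − 0.02·3.24 = -0.4648
φ(-0.4648) = -1.761088677376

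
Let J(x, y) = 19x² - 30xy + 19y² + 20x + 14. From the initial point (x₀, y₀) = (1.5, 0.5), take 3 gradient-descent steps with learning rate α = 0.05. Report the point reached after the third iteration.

(-9.856, 8.328)

∇J = (38x - 30y + 20, -30x + 38y)
(x₁, y₁) = (1.5, 0.5) − 0.05·(62, -26) = (-1.6, 1.8)
(x₂, y₂) = (-1.6, 1.8) − 0.05·(-94.8, 116.4) = (3.14, -4.02)
(x₃, y₃) = (3.14, -4.02) − 0.05·(259.92, -246.96) = (-9.856, 8.328)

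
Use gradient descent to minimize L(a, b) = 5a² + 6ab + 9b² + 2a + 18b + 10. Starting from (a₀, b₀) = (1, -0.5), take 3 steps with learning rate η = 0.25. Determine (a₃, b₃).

(-30.5, -59)

∇L = (10a + 6b + 2, 6a + 18b + 18)
(a₁, b₁) = (1, -0.5) − 0.25·(9, 15) = (-1.25, -4.25)
(a₂, b₂) = (-1.25, -4.25) − 0.25·(-36, -66) = (7.75, 12.25)
(a₃, b₃) = (7.75, 12.25) − 0.25·(153, 285) = (-30.5, -59)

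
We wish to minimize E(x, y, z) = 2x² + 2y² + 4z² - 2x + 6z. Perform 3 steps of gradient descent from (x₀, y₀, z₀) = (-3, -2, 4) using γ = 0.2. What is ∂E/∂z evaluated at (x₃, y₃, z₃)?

-8.208

∇E = (4x - 2, 4y, 8z + 6)
Step 1: at (-3, -2, 4), ∇E = (-14, -8, 38) → (-3, -2, 4) − 0.2·(-14, -8, 38) = (-0.2, -0.4, -3.6)
Step 2: at (-0.2, -0.4, -3.6), ∇E = (-2.8, -1.6, -22.8) → (-0.2, -0.4, -3.6) − 0.2·(-2.8, -1.6, -22.8) = (0.36, -0.08, 0.96)
Step 3: at (0.36, -0.08, 0.96), ∇E = (-0.56, -0.32, 13.68) → (0.36, -0.08, 0.96) − 0.2·(-0.56, -0.32, 13.68) = (0.472, -0.016, -1.776)
∂E/∂z at (0.472, -0.016, -1.776) = -8.208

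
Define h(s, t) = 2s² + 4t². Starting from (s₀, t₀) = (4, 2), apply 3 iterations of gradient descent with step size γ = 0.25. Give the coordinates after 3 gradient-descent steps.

∇h = (4s, 8t)
(s₁, t₁) = (4, 2) − 0.25·(16, 16) = (0, -2)
(s₂, t₂) = (0, -2) − 0.25·(0, -16) = (0, 2)
(s₃, t₃) = (0, 2) − 0.25·(0, 16) = (0, -2)

(0, -2)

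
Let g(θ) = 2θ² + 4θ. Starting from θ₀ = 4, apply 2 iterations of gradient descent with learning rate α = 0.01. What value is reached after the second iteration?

g′(θ) = 4θ + 4
θ₁ = 4 − 0.01·20 = 3.8
θ₂ = 3.8 − 0.01·19.2 = 3.608

3.608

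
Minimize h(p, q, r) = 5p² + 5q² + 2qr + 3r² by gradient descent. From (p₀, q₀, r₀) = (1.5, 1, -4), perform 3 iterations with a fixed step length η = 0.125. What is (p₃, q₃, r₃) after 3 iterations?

(-0.0234375, 0.09375, -0.15625)

∇h = (10p, 10q + 2r, 2q + 6r)
(p₁, q₁, r₁) = (1.5, 1, -4) − 0.125·(15, 2, -22) = (-0.375, 0.75, -1.25)
(p₂, q₂, r₂) = (-0.375, 0.75, -1.25) − 0.125·(-3.75, 5, -6) = (0.09375, 0.125, -0.5)
(p₃, q₃, r₃) = (0.09375, 0.125, -0.5) − 0.125·(0.9375, 0.25, -2.75) = (-0.0234375, 0.09375, -0.15625)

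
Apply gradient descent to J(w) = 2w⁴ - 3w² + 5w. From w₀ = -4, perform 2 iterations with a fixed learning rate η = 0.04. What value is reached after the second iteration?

J′(w) = 8w³ - 6w + 5
w₁ = -4 − 0.04·(-483) = 15.32
w₂ = 15.32 − 0.04·28678.206144 = -1131.80824576

-1131.80824576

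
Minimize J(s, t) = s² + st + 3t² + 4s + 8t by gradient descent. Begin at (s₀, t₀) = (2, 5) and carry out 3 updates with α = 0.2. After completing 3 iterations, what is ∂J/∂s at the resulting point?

0.768

∇J = (2s + t + 4, s + 6t + 8)
(s₁, t₁) = (2, 5) − 0.2·(13, 40) = (-0.6, -3)
(s₂, t₂) = (-0.6, -3) − 0.2·(-0.2, -10.6) = (-0.56, -0.88)
(s₃, t₃) = (-0.56, -0.88) − 0.2·(2, 2.16) = (-0.96, -1.312)
∂J/∂s at (-0.96, -1.312) = 0.768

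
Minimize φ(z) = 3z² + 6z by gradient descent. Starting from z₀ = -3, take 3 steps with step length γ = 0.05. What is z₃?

φ′(z) = 6z + 6
z₁ = -3 − 0.05·(-12) = -2.4
z₂ = -2.4 − 0.05·(-8.4) = -1.98
z₃ = -1.98 − 0.05·(-5.88) = -1.686

-1.686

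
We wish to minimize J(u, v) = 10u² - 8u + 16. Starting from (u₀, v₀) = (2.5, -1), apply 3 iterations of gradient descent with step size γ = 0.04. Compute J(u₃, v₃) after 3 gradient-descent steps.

∇J = (20u - 8, 0)
Step 1: at (2.5, -1), ∇J = (42, 0) → (2.5, -1) − 0.04·(42, 0) = (0.82, -1)
Step 2: at (0.82, -1), ∇J = (8.4, 0) → (0.82, -1) − 0.04·(8.4, 0) = (0.484, -1)
Step 3: at (0.484, -1), ∇J = (1.68, 0) → (0.484, -1) − 0.04·(1.68, 0) = (0.4168, -1)
J(0.4168, -1) = 14.4028224

14.4028224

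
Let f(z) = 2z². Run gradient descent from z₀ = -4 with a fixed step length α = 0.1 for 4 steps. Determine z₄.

-0.5184

f′(z) = 4z
z₁ = -4 − 0.1·(-16) = -2.4
z₂ = -2.4 − 0.1·(-9.6) = -1.44
z₃ = -1.44 − 0.1·(-5.76) = -0.864
z₄ = -0.864 − 0.1·(-3.456) = -0.5184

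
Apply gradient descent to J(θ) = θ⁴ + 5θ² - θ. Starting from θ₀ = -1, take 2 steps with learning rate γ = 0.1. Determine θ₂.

J′(θ) = 4θ³ + 10θ - 1
θ₁ = -1 − 0.1·(-15) = 0.5
θ₂ = 0.5 − 0.1·4.5 = 0.05

0.05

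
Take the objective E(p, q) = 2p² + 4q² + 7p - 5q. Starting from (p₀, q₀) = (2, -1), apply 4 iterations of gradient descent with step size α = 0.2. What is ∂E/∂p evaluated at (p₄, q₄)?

∇E = (4p + 7, 8q - 5)
Step 1: at (2, -1), ∇E = (15, -13) → (2, -1) − 0.2·(15, -13) = (-1, 1.6)
Step 2: at (-1, 1.6), ∇E = (3, 7.8) → (-1, 1.6) − 0.2·(3, 7.8) = (-1.6, 0.04)
Step 3: at (-1.6, 0.04), ∇E = (0.6, -4.68) → (-1.6, 0.04) − 0.2·(0.6, -4.68) = (-1.72, 0.976)
Step 4: at (-1.72, 0.976), ∇E = (0.12, 2.808) → (-1.72, 0.976) − 0.2·(0.12, 2.808) = (-1.744, 0.4144)
∂E/∂p at (-1.744, 0.4144) = 0.024

0.024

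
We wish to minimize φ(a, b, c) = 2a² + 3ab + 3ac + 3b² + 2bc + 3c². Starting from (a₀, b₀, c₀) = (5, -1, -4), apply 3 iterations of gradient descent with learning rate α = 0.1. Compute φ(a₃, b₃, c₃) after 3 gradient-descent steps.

10.970504

∇φ = (4a + 3b + 3c, 3a + 6b + 2c, 3a + 2b + 6c)
(a₁, b₁, c₁) = (5, -1, -4) − 0.1·(5, 1, -11) = (4.5, -1.1, -2.9)
(a₂, b₂, c₂) = (4.5, -1.1, -2.9) − 0.1·(6, 1.1, -6.1) = (3.9, -1.21, -2.29)
(a₃, b₃, c₃) = (3.9, -1.21, -2.29) − 0.1·(5.1, -0.14, -4.46) = (3.39, -1.196, -1.844)
φ(3.39, -1.196, -1.844) = 10.970504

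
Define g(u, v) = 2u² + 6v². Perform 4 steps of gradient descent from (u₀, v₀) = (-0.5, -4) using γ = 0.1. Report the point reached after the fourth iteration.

∇g = (4u, 12v)
Step 1: at (-0.5, -4), ∇g = (-2, -48) → (-0.5, -4) − 0.1·(-2, -48) = (-0.3, 0.8)
Step 2: at (-0.3, 0.8), ∇g = (-1.2, 9.6) → (-0.3, 0.8) − 0.1·(-1.2, 9.6) = (-0.18, -0.16)
Step 3: at (-0.18, -0.16), ∇g = (-0.72, -1.92) → (-0.18, -0.16) − 0.1·(-0.72, -1.92) = (-0.108, 0.032)
Step 4: at (-0.108, 0.032), ∇g = (-0.432, 0.384) → (-0.108, 0.032) − 0.1·(-0.432, 0.384) = (-0.0648, -0.0064)

(-0.0648, -0.0064)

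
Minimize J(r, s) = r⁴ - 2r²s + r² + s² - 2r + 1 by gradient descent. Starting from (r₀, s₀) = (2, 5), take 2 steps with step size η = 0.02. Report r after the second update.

2.15416576

∇J = (4r³ - 4rs + 2r - 2, -2r² + 2s)
Step 1: at (2, 5), ∇J = (-6, 2) → (2, 5) − 0.02·(-6, 2) = (2.12, 4.96)
Step 2: at (2.12, 4.96), ∇J = (-1.708288, 0.9312) → (2.12, 4.96) − 0.02·(-1.708288, 0.9312) = (2.15416576, 4.941376)
r = 2.15416576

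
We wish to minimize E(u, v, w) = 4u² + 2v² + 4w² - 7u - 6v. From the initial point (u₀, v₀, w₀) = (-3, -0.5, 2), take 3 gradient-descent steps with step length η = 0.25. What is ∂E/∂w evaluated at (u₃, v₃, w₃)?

-16

∇E = (8u - 7, 4v - 6, 8w)
Step 1: at (-3, -0.5, 2), ∇E = (-31, -8, 16) → (-3, -0.5, 2) − 0.25·(-31, -8, 16) = (4.75, 1.5, -2)
Step 2: at (4.75, 1.5, -2), ∇E = (31, 0, -16) → (4.75, 1.5, -2) − 0.25·(31, 0, -16) = (-3, 1.5, 2)
Step 3: at (-3, 1.5, 2), ∇E = (-31, 0, 16) → (-3, 1.5, 2) − 0.25·(-31, 0, 16) = (4.75, 1.5, -2)
∂E/∂w at (4.75, 1.5, -2) = -16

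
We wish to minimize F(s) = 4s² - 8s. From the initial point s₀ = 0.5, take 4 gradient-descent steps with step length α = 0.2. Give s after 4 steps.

F′(s) = 8s - 8
Step 1: F′(0.5) = -4; s₁ = 0.5 − 0.2·(-4) = 1.3
Step 2: F′(1.3) = 2.4; s₂ = 1.3 − 0.2·2.4 = 0.82
Step 3: F′(0.82) = -1.44; s₃ = 0.82 − 0.2·(-1.44) = 1.108
Step 4: F′(1.108) = 0.864; s₄ = 1.108 − 0.2·0.864 = 0.9352

0.9352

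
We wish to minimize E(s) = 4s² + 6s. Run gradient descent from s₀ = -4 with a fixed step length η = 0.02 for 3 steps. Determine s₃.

-2.676288

E′(s) = 8s + 6
s₁ = -4 − 0.02·(-26) = -3.48
s₂ = -3.48 − 0.02·(-21.84) = -3.0432
s₃ = -3.0432 − 0.02·(-18.3456) = -2.676288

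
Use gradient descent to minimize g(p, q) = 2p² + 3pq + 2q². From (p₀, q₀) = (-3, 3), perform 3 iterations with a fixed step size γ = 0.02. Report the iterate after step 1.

(-2.94, 2.94)

∇g = (4p + 3q, 3p + 4q)
Step 1: at (-3, 3), ∇g = (-3, 3) → (-3, 3) − 0.02·(-3, 3) = (-2.94, 2.94)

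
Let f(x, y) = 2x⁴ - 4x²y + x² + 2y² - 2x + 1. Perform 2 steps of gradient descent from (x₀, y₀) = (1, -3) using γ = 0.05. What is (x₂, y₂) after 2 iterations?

∇f = (8x³ - 8xy + 2x - 2, -4x² + 4y)
(x₁, y₁) = (1, -3) − 0.05·(32, -16) = (-0.6, -2.2)
(x₂, y₂) = (-0.6, -2.2) − 0.05·(-15.488, -10.24) = (0.1744, -1.688)

(0.1744, -1.688)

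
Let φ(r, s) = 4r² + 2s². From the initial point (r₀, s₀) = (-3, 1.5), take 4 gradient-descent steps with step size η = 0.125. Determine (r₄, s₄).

∇φ = (8r, 4s)
Step 1: at (-3, 1.5), ∇φ = (-24, 6) → (-3, 1.5) − 0.125·(-24, 6) = (0, 0.75)
Step 2: at (0, 0.75), ∇φ = (0, 3) → (0, 0.75) − 0.125·(0, 3) = (0, 0.375)
Step 3: at (0, 0.375), ∇φ = (0, 1.5) → (0, 0.375) − 0.125·(0, 1.5) = (0, 0.1875)
Step 4: at (0, 0.1875), ∇φ = (0, 0.75) → (0, 0.1875) − 0.125·(0, 0.75) = (0, 0.09375)

(0, 0.09375)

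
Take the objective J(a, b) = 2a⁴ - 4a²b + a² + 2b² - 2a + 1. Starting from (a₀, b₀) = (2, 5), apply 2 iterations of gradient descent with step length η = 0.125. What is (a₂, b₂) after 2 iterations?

∇J = (8a³ - 8ab + 2a - 2, -4a² + 4b)
Step 1: at (2, 5), ∇J = (-14, 4) → (2, 5) − 0.125·(-14, 4) = (3.75, 4.5)
Step 2: at (3.75, 4.5), ∇J = (292.375, -38.25) → (3.75, 4.5) − 0.125·(292.375, -38.25) = (-32.796875, 9.28125)

(-32.796875, 9.28125)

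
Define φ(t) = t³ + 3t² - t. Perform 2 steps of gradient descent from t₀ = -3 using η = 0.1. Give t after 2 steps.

-5.752

φ′(t) = 3t² + 6t - 1
Step 1: φ′(-3) = 8; t₁ = -3 − 0.1·8 = -3.8
Step 2: φ′(-3.8) = 19.52; t₂ = -3.8 − 0.1·19.52 = -5.752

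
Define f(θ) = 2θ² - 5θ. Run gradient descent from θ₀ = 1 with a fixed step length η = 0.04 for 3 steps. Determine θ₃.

1.101824

f′(θ) = 4θ - 5
Step 1: f′(1) = -1; θ₁ = 1 − 0.04·(-1) = 1.04
Step 2: f′(1.04) = -0.84; θ₂ = 1.04 − 0.04·(-0.84) = 1.0736
Step 3: f′(1.0736) = -0.7056; θ₃ = 1.0736 − 0.04·(-0.7056) = 1.101824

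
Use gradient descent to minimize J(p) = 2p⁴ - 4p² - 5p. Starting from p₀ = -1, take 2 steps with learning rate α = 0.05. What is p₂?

-0.63125

J′(p) = 8p³ - 8p - 5
p₁ = -1 − 0.05·(-5) = -0.75
p₂ = -0.75 − 0.05·(-2.375) = -0.63125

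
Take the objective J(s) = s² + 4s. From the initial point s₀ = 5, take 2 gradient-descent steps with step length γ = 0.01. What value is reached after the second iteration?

4.7228

J′(s) = 2s + 4
Step 1: J′(5) = 14; s₁ = 5 − 0.01·14 = 4.86
Step 2: J′(4.86) = 13.72; s₂ = 4.86 − 0.01·13.72 = 4.7228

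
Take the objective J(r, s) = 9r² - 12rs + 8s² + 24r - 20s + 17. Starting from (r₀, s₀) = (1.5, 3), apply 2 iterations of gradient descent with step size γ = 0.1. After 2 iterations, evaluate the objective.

6.12

∇J = (18r - 12s + 24, -12r + 16s - 20)
(r₁, s₁) = (1.5, 3) − 0.1·(15, 10) = (0, 2)
(r₂, s₂) = (0, 2) − 0.1·(0, 12) = (0, 0.8)
J(0, 0.8) = 6.12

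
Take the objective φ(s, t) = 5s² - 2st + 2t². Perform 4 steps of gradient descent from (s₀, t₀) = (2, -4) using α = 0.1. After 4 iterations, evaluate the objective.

∇φ = (10s - 2t, -2s + 4t)
Step 1: at (2, -4), ∇φ = (28, -20) → (2, -4) − 0.1·(28, -20) = (-0.8, -2)
Step 2: at (-0.8, -2), ∇φ = (-4, -6.4) → (-0.8, -2) − 0.1·(-4, -6.4) = (-0.4, -1.36)
Step 3: at (-0.4, -1.36), ∇φ = (-1.28, -4.64) → (-0.4, -1.36) − 0.1·(-1.28, -4.64) = (-0.272, -0.896)
Step 4: at (-0.272, -0.896), ∇φ = (-0.928, -3.04) → (-0.272, -0.896) − 0.1·(-0.928, -3.04) = (-0.1792, -0.592)
φ(-0.1792, -0.592) = 0.6493184

0.6493184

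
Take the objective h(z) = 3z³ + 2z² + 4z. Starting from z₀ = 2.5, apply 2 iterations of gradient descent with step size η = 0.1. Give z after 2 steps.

h′(z) = 9z² + 4z + 4
Step 1: h′(2.5) = 70.25; z₁ = 2.5 − 0.1·70.25 = -4.525
Step 2: h′(-4.525) = 170.180625; z₂ = -4.525 − 0.1·170.180625 = -21.5430625

-21.5430625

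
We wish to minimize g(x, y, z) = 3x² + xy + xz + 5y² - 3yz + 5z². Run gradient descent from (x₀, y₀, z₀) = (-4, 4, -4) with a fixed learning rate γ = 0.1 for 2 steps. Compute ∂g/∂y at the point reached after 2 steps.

5.92

∇g = (6x + y + z, x + 10y - 3z, x - 3y + 10z)
Step 1: at (-4, 4, -4), ∇g = (-24, 48, -56) → (-4, 4, -4) − 0.1·(-24, 48, -56) = (-1.6, -0.8, 1.6)
Step 2: at (-1.6, -0.8, 1.6), ∇g = (-8.8, -14.4, 16.8) → (-1.6, -0.8, 1.6) − 0.1·(-8.8, -14.4, 16.8) = (-0.72, 0.64, -0.08)
∂g/∂y at (-0.72, 0.64, -0.08) = 5.92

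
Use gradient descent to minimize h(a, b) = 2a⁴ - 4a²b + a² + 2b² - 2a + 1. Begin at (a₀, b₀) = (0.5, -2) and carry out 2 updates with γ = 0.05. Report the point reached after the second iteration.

∇h = (8a³ - 8ab + 2a - 2, -4a² + 4b)
Step 1: at (0.5, -2), ∇h = (8, -9) → (0.5, -2) − 0.05·(8, -9) = (0.1, -1.55)
Step 2: at (0.1, -1.55), ∇h = (-0.552, -6.24) → (0.1, -1.55) − 0.05·(-0.552, -6.24) = (0.1276, -1.238)

(0.1276, -1.238)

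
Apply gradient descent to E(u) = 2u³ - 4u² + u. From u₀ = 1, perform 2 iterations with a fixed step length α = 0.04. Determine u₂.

E′(u) = 6u² - 8u + 1
u₁ = 1 − 0.04·(-1) = 1.04
u₂ = 1.04 − 0.04·(-0.8304) = 1.073216

1.073216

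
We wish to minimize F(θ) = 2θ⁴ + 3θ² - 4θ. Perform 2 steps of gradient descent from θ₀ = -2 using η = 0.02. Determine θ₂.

-0.26176

F′(θ) = 8θ³ + 6θ - 4
θ₁ = -2 − 0.02·(-80) = -0.4
θ₂ = -0.4 − 0.02·(-6.912) = -0.26176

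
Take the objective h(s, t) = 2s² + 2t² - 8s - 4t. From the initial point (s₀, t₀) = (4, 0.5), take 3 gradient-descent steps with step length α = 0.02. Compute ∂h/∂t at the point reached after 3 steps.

∇h = (4s - 8, 4t - 4)
(s₁, t₁) = (4, 0.5) − 0.02·(8, -2) = (3.84, 0.54)
(s₂, t₂) = (3.84, 0.54) − 0.02·(7.36, -1.84) = (3.6928, 0.5768)
(s₃, t₃) = (3.6928, 0.5768) − 0.02·(6.7712, -1.6928) = (3.557376, 0.610656)
∂h/∂t at (3.557376, 0.610656) = -1.557376

-1.557376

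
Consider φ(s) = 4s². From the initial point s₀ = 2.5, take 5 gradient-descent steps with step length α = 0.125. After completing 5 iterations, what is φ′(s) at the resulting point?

φ′(s) = 8s
Step 1: φ′(2.5) = 20; s₁ = 2.5 − 0.125·20 = 0
Step 2: φ′(0) = 0; s₂ = 0 − 0.125·0 = 0
Step 3: φ′(0) = 0; s₃ = 0 − 0.125·0 = 0
Step 4: φ′(0) = 0; s₄ = 0 − 0.125·0 = 0
Step 5: φ′(0) = 0; s₅ = 0 − 0.125·0 = 0
φ′(s) at (0) = 0

0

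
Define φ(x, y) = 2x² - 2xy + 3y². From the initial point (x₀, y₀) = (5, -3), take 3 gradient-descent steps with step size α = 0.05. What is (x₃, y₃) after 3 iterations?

(2.165, -0.245)

∇φ = (4x - 2y, -2x + 6y)
Step 1: at (5, -3), ∇φ = (26, -28) → (5, -3) − 0.05·(26, -28) = (3.7, -1.6)
Step 2: at (3.7, -1.6), ∇φ = (18, -17) → (3.7, -1.6) − 0.05·(18, -17) = (2.8, -0.75)
Step 3: at (2.8, -0.75), ∇φ = (12.7, -10.1) → (2.8, -0.75) − 0.05·(12.7, -10.1) = (2.165, -0.245)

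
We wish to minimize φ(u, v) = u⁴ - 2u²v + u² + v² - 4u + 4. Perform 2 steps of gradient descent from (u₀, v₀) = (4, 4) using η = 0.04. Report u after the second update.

∇φ = (4u³ - 4uv + 2u - 4, -2u² + 2v)
Step 1: at (4, 4), ∇φ = (196, -24) → (4, 4) − 0.04·(196, -24) = (-3.84, 4.96)
Step 2: at (-3.84, 4.96), ∇φ = (-161.986816, -19.5712) → (-3.84, 4.96) − 0.04·(-161.986816, -19.5712) = (2.63947264, 5.742848)
u = 2.63947264

2.63947264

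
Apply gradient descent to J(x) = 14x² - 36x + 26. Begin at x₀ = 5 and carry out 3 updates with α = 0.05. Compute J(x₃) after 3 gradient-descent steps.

J′(x) = 28x - 36
x₁ = 5 − 0.05·104 = -0.2
x₂ = -0.2 − 0.05·(-41.6) = 1.88
x₃ = 1.88 − 0.05·16.64 = 1.048
J(1.048) = 3.648256

3.648256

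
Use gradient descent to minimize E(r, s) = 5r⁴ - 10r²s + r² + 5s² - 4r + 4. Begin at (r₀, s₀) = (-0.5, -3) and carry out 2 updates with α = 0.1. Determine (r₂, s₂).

∇E = (20r³ - 20rs + 2r - 4, -10r² + 10s)
(r₁, s₁) = (-0.5, -3) − 0.1·(-37.5, -32.5) = (3.25, 0.25)
(r₂, s₂) = (3.25, 0.25) − 0.1·(672.8125, -103.125) = (-64.03125, 10.5625)

(-64.03125, 10.5625)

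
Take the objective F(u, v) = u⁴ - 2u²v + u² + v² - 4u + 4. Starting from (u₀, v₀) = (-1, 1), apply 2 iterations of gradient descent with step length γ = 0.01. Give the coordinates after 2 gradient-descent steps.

(-0.88557664, 0.997672)

∇F = (4u³ - 4uv + 2u - 4, -2u² + 2v)
Step 1: at (-1, 1), ∇F = (-6, 0) → (-1, 1) − 0.01·(-6, 0) = (-0.94, 1)
Step 2: at (-0.94, 1), ∇F = (-5.442336, 0.2328) → (-0.94, 1) − 0.01·(-5.442336, 0.2328) = (-0.88557664, 0.997672)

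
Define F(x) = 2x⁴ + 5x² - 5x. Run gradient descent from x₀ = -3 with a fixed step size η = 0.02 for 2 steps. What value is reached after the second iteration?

0.39721472

F′(x) = 8x³ + 10x - 5
x₁ = -3 − 0.02·(-251) = 2.02
x₂ = 2.02 − 0.02·81.139264 = 0.39721472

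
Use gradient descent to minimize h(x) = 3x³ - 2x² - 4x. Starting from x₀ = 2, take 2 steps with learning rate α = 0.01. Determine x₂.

h′(x) = 9x² - 4x - 4
x₁ = 2 − 0.01·24 = 1.76
x₂ = 1.76 − 0.01·16.8384 = 1.591616

1.591616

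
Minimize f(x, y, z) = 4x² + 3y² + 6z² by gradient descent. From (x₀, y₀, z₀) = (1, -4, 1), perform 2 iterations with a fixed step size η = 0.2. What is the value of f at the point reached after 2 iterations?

∇f = (8x, 6y, 12z)
(x₁, y₁, z₁) = (1, -4, 1) − 0.2·(8, -24, 12) = (-0.6, 0.8, -1.4)
(x₂, y₂, z₂) = (-0.6, 0.8, -1.4) − 0.2·(-4.8, 4.8, -16.8) = (0.36, -0.16, 1.96)
f(0.36, -0.16, 1.96) = 23.6448

23.6448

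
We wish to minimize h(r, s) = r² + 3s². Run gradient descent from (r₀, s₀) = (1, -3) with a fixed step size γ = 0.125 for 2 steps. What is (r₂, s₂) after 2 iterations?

∇h = (2r, 6s)
(r₁, s₁) = (1, -3) − 0.125·(2, -18) = (0.75, -0.75)
(r₂, s₂) = (0.75, -0.75) − 0.125·(1.5, -4.5) = (0.5625, -0.1875)

(0.5625, -0.1875)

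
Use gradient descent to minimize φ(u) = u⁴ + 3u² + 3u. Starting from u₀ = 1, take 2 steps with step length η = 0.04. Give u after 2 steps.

0.22710528

φ′(u) = 4u³ + 6u + 3
u₁ = 1 − 0.04·13 = 0.48
u₂ = 0.48 − 0.04·6.322368 = 0.22710528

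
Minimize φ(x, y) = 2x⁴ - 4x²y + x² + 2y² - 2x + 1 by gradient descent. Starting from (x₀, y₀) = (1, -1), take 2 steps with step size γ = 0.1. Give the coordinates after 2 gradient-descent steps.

∇φ = (8x³ - 8xy + 2x - 2, -4x² + 4y)
Step 1: at (1, -1), ∇φ = (16, -8) → (1, -1) − 0.1·(16, -8) = (-0.6, -0.2)
Step 2: at (-0.6, -0.2), ∇φ = (-5.888, -2.24) → (-0.6, -0.2) − 0.1·(-5.888, -2.24) = (-0.0112, 0.024)

(-0.0112, 0.024)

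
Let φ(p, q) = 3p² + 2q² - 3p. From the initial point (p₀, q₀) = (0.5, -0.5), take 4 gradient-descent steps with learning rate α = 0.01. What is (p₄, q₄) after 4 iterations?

∇φ = (6p - 3, 4q)
(p₁, q₁) = (0.5, -0.5) − 0.01·(0, -2) = (0.5, -0.48)
(p₂, q₂) = (0.5, -0.48) − 0.01·(0, -1.92) = (0.5, -0.4608)
(p₃, q₃) = (0.5, -0.4608) − 0.01·(0, -1.8432) = (0.5, -0.442368)
(p₄, q₄) = (0.5, -0.442368) − 0.01·(0, -1.769472) = (0.5, -0.42467328)

(0.5, -0.42467328)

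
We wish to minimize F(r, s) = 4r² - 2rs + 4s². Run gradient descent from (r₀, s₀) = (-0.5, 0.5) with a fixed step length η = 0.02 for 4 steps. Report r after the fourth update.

-0.2048

∇F = (8r - 2s, -2r + 8s)
Step 1: at (-0.5, 0.5), ∇F = (-5, 5) → (-0.5, 0.5) − 0.02·(-5, 5) = (-0.4, 0.4)
Step 2: at (-0.4, 0.4), ∇F = (-4, 4) → (-0.4, 0.4) − 0.02·(-4, 4) = (-0.32, 0.32)
Step 3: at (-0.32, 0.32), ∇F = (-3.2, 3.2) → (-0.32, 0.32) − 0.02·(-3.2, 3.2) = (-0.256, 0.256)
Step 4: at (-0.256, 0.256), ∇F = (-2.56, 2.56) → (-0.256, 0.256) − 0.02·(-2.56, 2.56) = (-0.2048, 0.2048)
r = -0.2048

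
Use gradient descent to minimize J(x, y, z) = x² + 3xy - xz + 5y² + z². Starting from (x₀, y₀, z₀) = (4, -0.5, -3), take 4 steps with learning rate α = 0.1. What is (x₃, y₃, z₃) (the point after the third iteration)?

∇J = (2x + 3y - z, 3x + 10y, -x + 2z)
Step 1: at (4, -0.5, -3), ∇J = (9.5, 7, -10) → (4, -0.5, -3) − 0.1·(9.5, 7, -10) = (3.05, -1.2, -2)
Step 2: at (3.05, -1.2, -2), ∇J = (4.5, -2.85, -7.05) → (3.05, -1.2, -2) − 0.1·(4.5, -2.85, -7.05) = (2.6, -0.915, -1.295)
Step 3: at (2.6, -0.915, -1.295), ∇J = (3.75, -1.35, -5.19) → (2.6, -0.915, -1.295) − 0.1·(3.75, -1.35, -5.19) = (2.225, -0.78, -0.776)

(2.225, -0.78, -0.776)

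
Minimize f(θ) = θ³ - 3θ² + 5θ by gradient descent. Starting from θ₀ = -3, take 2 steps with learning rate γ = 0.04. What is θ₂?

f′(θ) = 3θ² - 6θ + 5
Step 1: f′(-3) = 50; θ₁ = -3 − 0.04·50 = -5
Step 2: f′(-5) = 110; θ₂ = -5 − 0.04·110 = -9.4

-9.4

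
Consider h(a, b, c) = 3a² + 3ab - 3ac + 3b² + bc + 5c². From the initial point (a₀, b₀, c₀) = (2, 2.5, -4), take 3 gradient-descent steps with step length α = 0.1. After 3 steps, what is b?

∇h = (6a + 3b - 3c, 3a + 6b + c, -3a + b + 10c)
Step 1: at (2, 2.5, -4), ∇h = (31.5, 17, -43.5) → (2, 2.5, -4) − 0.1·(31.5, 17, -43.5) = (-1.15, 0.8, 0.35)
Step 2: at (-1.15, 0.8, 0.35), ∇h = (-5.55, 1.7, 7.75) → (-1.15, 0.8, 0.35) − 0.1·(-5.55, 1.7, 7.75) = (-0.595, 0.63, -0.425)
Step 3: at (-0.595, 0.63, -0.425), ∇h = (-0.405, 1.57, -1.835) → (-0.595, 0.63, -0.425) − 0.1·(-0.405, 1.57, -1.835) = (-0.5545, 0.473, -0.2415)
b = 0.473

0.473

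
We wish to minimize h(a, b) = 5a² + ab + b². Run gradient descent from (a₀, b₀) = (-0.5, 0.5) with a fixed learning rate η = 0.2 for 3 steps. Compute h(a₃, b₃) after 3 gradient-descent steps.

∇h = (10a + b, a + 2b)
(a₁, b₁) = (-0.5, 0.5) − 0.2·(-4.5, 0.5) = (0.4, 0.4)
(a₂, b₂) = (0.4, 0.4) − 0.2·(4.4, 1.2) = (-0.48, 0.16)
(a₃, b₃) = (-0.48, 0.16) − 0.2·(-4.64, -0.16) = (0.448, 0.192)
h(0.448, 0.192) = 1.1264

1.1264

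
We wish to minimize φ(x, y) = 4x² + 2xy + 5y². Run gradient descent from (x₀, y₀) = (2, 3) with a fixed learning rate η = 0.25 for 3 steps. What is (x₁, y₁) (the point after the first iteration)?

∇φ = (8x + 2y, 2x + 10y)
Step 1: at (2, 3), ∇φ = (22, 34) → (2, 3) − 0.25·(22, 34) = (-3.5, -5.5)

(-3.5, -5.5)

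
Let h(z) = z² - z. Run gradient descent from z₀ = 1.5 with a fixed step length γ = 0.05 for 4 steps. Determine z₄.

1.1561

h′(z) = 2z - 1
Step 1: h′(1.5) = 2; z₁ = 1.5 − 0.05·2 = 1.4
Step 2: h′(1.4) = 1.8; z₂ = 1.4 − 0.05·1.8 = 1.31
Step 3: h′(1.31) = 1.62; z₃ = 1.31 − 0.05·1.62 = 1.229
Step 4: h′(1.229) = 1.458; z₄ = 1.229 − 0.05·1.458 = 1.1561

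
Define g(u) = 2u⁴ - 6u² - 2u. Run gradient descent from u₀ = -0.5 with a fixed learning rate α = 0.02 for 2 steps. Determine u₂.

-0.62630144

g′(u) = 8u³ - 12u - 2
Step 1: g′(-0.5) = 3; u₁ = -0.5 − 0.02·3 = -0.56
Step 2: g′(-0.56) = 3.315072; u₂ = -0.56 − 0.02·3.315072 = -0.62630144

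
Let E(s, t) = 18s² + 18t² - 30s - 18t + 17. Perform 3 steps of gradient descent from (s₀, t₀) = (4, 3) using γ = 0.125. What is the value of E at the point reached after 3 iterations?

538611.828125

∇E = (36s - 30, 36t - 18)
Step 1: at (4, 3), ∇E = (114, 90) → (4, 3) − 0.125·(114, 90) = (-10.25, -8.25)
Step 2: at (-10.25, -8.25), ∇E = (-399, -315) → (-10.25, -8.25) − 0.125·(-399, -315) = (39.625, 31.125)
Step 3: at (39.625, 31.125), ∇E = (1396.5, 1102.5) → (39.625, 31.125) − 0.125·(1396.5, 1102.5) = (-134.9375, -106.6875)
E(-134.9375, -106.6875) = 538611.828125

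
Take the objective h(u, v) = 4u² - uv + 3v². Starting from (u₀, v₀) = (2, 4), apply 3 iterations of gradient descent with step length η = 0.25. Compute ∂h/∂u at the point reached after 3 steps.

-3.90625

∇h = (8u - v, -u + 6v)
(u₁, v₁) = (2, 4) − 0.25·(12, 22) = (-1, -1.5)
(u₂, v₂) = (-1, -1.5) − 0.25·(-6.5, -8) = (0.625, 0.5)
(u₃, v₃) = (0.625, 0.5) − 0.25·(4.5, 2.375) = (-0.5, -0.09375)
∂h/∂u at (-0.5, -0.09375) = -3.90625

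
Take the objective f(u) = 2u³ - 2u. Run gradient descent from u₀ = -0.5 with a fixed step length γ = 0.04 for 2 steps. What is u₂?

-0.455296

f′(u) = 6u² - 2
Step 1: f′(-0.5) = -0.5; u₁ = -0.5 − 0.04·(-0.5) = -0.48
Step 2: f′(-0.48) = -0.6176; u₂ = -0.48 − 0.04·(-0.6176) = -0.455296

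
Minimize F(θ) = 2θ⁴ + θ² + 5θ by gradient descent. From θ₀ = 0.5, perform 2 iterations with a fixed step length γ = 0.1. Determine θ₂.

F′(θ) = 8θ³ + 2θ + 5
θ₁ = 0.5 − 0.1·7 = -0.2
θ₂ = -0.2 − 0.1·4.536 = -0.6536

-0.6536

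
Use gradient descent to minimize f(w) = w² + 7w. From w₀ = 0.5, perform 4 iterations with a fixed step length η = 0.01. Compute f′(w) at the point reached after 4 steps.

f′(w) = 2w + 7
w₁ = 0.5 − 0.01·8 = 0.42
w₂ = 0.42 − 0.01·7.84 = 0.3416
w₃ = 0.3416 − 0.01·7.6832 = 0.264768
w₄ = 0.264768 − 0.01·7.529536 = 0.18947264
f′(w) at (0.18947264) = 7.37894528

7.37894528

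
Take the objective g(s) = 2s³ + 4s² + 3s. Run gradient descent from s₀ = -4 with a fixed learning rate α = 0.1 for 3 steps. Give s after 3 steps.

-3050.5543736

g′(s) = 6s² + 8s + 3
Step 1: g′(-4) = 67; s₁ = -4 − 0.1·67 = -10.7
Step 2: g′(-10.7) = 604.34; s₂ = -10.7 − 0.1·604.34 = -71.134
Step 3: g′(-71.134) = 29794.203736; s₃ = -71.134 − 0.1·29794.203736 = -3050.5543736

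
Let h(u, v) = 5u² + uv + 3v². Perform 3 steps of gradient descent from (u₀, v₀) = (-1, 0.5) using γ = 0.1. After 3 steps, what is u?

∇h = (10u + v, u + 6v)
Step 1: at (-1, 0.5), ∇h = (-9.5, 2) → (-1, 0.5) − 0.1·(-9.5, 2) = (-0.05, 0.3)
Step 2: at (-0.05, 0.3), ∇h = (-0.2, 1.75) → (-0.05, 0.3) − 0.1·(-0.2, 1.75) = (-0.03, 0.125)
Step 3: at (-0.03, 0.125), ∇h = (-0.175, 0.72) → (-0.03, 0.125) − 0.1·(-0.175, 0.72) = (-0.0125, 0.053)
u = -0.0125

-0.0125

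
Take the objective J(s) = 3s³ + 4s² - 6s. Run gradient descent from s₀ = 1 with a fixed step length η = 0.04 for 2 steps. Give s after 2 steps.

0.507904

J′(s) = 9s² + 8s - 6
Step 1: J′(1) = 11; s₁ = 1 − 0.04·11 = 0.56
Step 2: J′(0.56) = 1.3024; s₂ = 0.56 − 0.04·1.3024 = 0.507904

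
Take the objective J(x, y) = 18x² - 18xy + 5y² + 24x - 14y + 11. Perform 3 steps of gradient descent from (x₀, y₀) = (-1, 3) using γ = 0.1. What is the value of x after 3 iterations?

64.232

∇J = (36x - 18y + 24, -18x + 10y - 14)
Step 1: at (-1, 3), ∇J = (-66, 34) → (-1, 3) − 0.1·(-66, 34) = (5.6, -0.4)
Step 2: at (5.6, -0.4), ∇J = (232.8, -118.8) → (5.6, -0.4) − 0.1·(232.8, -118.8) = (-17.68, 11.48)
Step 3: at (-17.68, 11.48), ∇J = (-819.12, 419.04) → (-17.68, 11.48) − 0.1·(-819.12, 419.04) = (64.232, -30.424)
x = 64.232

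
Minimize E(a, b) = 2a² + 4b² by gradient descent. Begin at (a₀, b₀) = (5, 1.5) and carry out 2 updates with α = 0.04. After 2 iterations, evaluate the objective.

∇E = (4a, 8b)
Step 1: at (5, 1.5), ∇E = (20, 12) → (5, 1.5) − 0.04·(20, 12) = (4.2, 1.02)
Step 2: at (4.2, 1.02), ∇E = (16.8, 8.16) → (4.2, 1.02) − 0.04·(16.8, 8.16) = (3.528, 0.6936)
E(3.528, 0.6936) = 26.81789184

26.81789184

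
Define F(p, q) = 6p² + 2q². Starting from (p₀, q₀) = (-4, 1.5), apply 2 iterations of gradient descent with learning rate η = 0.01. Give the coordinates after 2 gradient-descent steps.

∇F = (12p, 4q)
(p₁, q₁) = (-4, 1.5) − 0.01·(-48, 6) = (-3.52, 1.44)
(p₂, q₂) = (-3.52, 1.44) − 0.01·(-42.24, 5.76) = (-3.0976, 1.3824)

(-3.0976, 1.3824)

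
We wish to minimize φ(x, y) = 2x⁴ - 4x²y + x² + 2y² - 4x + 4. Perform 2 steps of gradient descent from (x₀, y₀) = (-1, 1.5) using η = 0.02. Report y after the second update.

∇φ = (8x³ - 8xy + 2x - 4, -4x² + 4y)
(x₁, y₁) = (-1, 1.5) − 0.02·(-2, 2) = (-0.96, 1.46)
(x₂, y₂) = (-0.96, 1.46) − 0.02·(-1.785088, 2.1536) = (-0.92429824, 1.416928)
y = 1.416928

1.416928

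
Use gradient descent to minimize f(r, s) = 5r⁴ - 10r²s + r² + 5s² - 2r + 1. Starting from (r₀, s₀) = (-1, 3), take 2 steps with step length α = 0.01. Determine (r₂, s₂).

∇f = (20r³ - 20rs + 2r - 2, -10r² + 10s)
(r₁, s₁) = (-1, 3) − 0.01·(36, 20) = (-1.36, 2.8)
(r₂, s₂) = (-1.36, 2.8) − 0.01·(21.13088, 9.504) = (-1.5713088, 2.70496)

(-1.5713088, 2.70496)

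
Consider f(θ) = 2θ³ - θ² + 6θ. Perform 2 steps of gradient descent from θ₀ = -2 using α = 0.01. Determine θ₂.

f′(θ) = 6θ² - 2θ + 6
Step 1: f′(-2) = 34; θ₁ = -2 − 0.01·34 = -2.34
Step 2: f′(-2.34) = 43.5336; θ₂ = -2.34 − 0.01·43.5336 = -2.775336

-2.775336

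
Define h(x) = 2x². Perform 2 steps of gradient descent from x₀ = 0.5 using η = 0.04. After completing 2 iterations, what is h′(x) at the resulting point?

1.4112

h′(x) = 4x
Step 1: h′(0.5) = 2; x₁ = 0.5 − 0.04·2 = 0.42
Step 2: h′(0.42) = 1.68; x₂ = 0.42 − 0.04·1.68 = 0.3528
h′(x) at (0.3528) = 1.4112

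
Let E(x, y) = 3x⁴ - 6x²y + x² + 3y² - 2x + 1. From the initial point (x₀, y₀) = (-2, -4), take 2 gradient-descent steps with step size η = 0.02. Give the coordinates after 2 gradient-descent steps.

(-1.31550464, -2.214208)

∇E = (12x³ - 12xy + 2x - 2, -6x² + 6y)
Step 1: at (-2, -4), ∇E = (-198, -48) → (-2, -4) − 0.02·(-198, -48) = (1.96, -3.04)
Step 2: at (1.96, -3.04), ∇E = (163.775232, -41.2896) → (1.96, -3.04) − 0.02·(163.775232, -41.2896) = (-1.31550464, -2.214208)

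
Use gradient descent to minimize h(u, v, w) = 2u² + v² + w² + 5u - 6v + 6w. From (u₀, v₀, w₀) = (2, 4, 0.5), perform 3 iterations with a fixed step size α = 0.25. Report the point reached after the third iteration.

∇h = (4u + 5, 2v - 6, 2w + 6)
Step 1: at (2, 4, 0.5), ∇h = (13, 2, 7) → (2, 4, 0.5) − 0.25·(13, 2, 7) = (-1.25, 3.5, -1.25)
Step 2: at (-1.25, 3.5, -1.25), ∇h = (0, 1, 3.5) → (-1.25, 3.5, -1.25) − 0.25·(0, 1, 3.5) = (-1.25, 3.25, -2.125)
Step 3: at (-1.25, 3.25, -2.125), ∇h = (0, 0.5, 1.75) → (-1.25, 3.25, -2.125) − 0.25·(0, 0.5, 1.75) = (-1.25, 3.125, -2.5625)

(-1.25, 3.125, -2.5625)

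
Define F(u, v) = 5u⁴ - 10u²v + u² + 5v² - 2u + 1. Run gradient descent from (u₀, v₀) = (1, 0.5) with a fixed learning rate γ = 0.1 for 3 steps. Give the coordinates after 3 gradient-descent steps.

(0.344, 0.04)

∇F = (20u³ - 20uv + 2u - 2, -10u² + 10v)
Step 1: at (1, 0.5), ∇F = (10, -5) → (1, 0.5) − 0.1·(10, -5) = (0, 1)
Step 2: at (0, 1), ∇F = (-2, 10) → (0, 1) − 0.1·(-2, 10) = (0.2, 0)
Step 3: at (0.2, 0), ∇F = (-1.44, -0.4) → (0.2, 0) − 0.1·(-1.44, -0.4) = (0.344, 0.04)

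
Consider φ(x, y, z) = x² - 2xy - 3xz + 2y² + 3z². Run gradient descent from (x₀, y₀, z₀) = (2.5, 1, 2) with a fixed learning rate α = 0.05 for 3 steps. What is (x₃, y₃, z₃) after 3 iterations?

(2.837125, 1.159625, 1.5614375)

∇φ = (2x - 2y - 3z, -2x + 4y, -3x + 6z)
(x₁, y₁, z₁) = (2.5, 1, 2) − 0.05·(-3, -1, 4.5) = (2.65, 1.05, 1.775)
(x₂, y₂, z₂) = (2.65, 1.05, 1.775) − 0.05·(-2.125, -1.1, 2.7) = (2.75625, 1.105, 1.64)
(x₃, y₃, z₃) = (2.75625, 1.105, 1.64) − 0.05·(-1.6175, -1.0925, 1.57125) = (2.837125, 1.159625, 1.5614375)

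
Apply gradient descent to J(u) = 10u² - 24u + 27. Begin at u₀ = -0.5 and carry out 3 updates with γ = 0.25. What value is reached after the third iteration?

J′(u) = 20u - 24
Step 1: J′(-0.5) = -34; u₁ = -0.5 − 0.25·(-34) = 8
Step 2: J′(8) = 136; u₂ = 8 − 0.25·136 = -26
Step 3: J′(-26) = -544; u₃ = -26 − 0.25·(-544) = 110

110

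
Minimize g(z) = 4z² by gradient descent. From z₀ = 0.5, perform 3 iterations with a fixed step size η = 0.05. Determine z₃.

g′(z) = 8z
Step 1: g′(0.5) = 4; z₁ = 0.5 − 0.05·4 = 0.3
Step 2: g′(0.3) = 2.4; z₂ = 0.3 − 0.05·2.4 = 0.18
Step 3: g′(0.18) = 1.44; z₃ = 0.18 − 0.05·1.44 = 0.108

0.108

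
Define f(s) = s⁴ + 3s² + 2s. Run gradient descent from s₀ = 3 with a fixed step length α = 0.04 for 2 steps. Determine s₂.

f′(s) = 4s³ + 6s + 2
s₁ = 3 − 0.04·128 = -2.12
s₂ = -2.12 − 0.04·(-48.832512) = -0.16669952

-0.16669952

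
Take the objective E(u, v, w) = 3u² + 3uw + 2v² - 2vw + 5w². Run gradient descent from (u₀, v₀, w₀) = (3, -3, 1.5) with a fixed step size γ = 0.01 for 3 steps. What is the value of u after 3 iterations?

2.3899575

∇E = (6u + 3w, 4v - 2w, 3u - 2v + 10w)
Step 1: at (3, -3, 1.5), ∇E = (22.5, -15, 30) → (3, -3, 1.5) − 0.01·(22.5, -15, 30) = (2.775, -2.85, 1.2)
Step 2: at (2.775, -2.85, 1.2), ∇E = (20.25, -13.8, 26.025) → (2.775, -2.85, 1.2) − 0.01·(20.25, -13.8, 26.025) = (2.5725, -2.712, 0.93975)
Step 3: at (2.5725, -2.712, 0.93975), ∇E = (18.25425, -12.7275, 22.539) → (2.5725, -2.712, 0.93975) − 0.01·(18.25425, -12.7275, 22.539) = (2.3899575, -2.584725, 0.71436)
u = 2.3899575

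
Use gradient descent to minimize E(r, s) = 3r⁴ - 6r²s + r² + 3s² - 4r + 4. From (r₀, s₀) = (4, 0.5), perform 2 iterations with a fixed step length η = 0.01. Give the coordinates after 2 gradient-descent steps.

∇E = (12r³ - 12rs + 2r - 4, -6r² + 6s)
Step 1: at (4, 0.5), ∇E = (748, -93) → (4, 0.5) − 0.01·(748, -93) = (-3.48, 1.43)
Step 2: at (-3.48, 1.43), ∇E = (-456.973504, -64.0824) → (-3.48, 1.43) − 0.01·(-456.973504, -64.0824) = (1.08973504, 2.070824)

(1.08973504, 2.070824)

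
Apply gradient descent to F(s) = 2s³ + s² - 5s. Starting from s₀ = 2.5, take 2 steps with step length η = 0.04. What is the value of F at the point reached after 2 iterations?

-2.262656

F′(s) = 6s² + 2s - 5
s₁ = 2.5 − 0.04·37.5 = 1
s₂ = 1 − 0.04·3 = 0.88
F(0.88) = -2.262656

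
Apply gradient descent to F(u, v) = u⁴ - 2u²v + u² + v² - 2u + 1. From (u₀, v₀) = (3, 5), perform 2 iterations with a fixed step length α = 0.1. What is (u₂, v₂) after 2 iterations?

(-2.4048, 5.608)

∇F = (4u³ - 4uv + 2u - 2, -2u² + 2v)
Step 1: at (3, 5), ∇F = (52, -8) → (3, 5) − 0.1·(52, -8) = (-2.2, 5.8)
Step 2: at (-2.2, 5.8), ∇F = (2.048, 1.92) → (-2.2, 5.8) − 0.1·(2.048, 1.92) = (-2.4048, 5.608)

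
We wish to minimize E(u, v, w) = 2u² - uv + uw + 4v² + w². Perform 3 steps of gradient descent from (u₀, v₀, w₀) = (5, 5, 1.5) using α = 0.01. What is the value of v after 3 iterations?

∇E = (4u - v + w, -u + 8v, u + 2w)
Step 1: at (5, 5, 1.5), ∇E = (16.5, 35, 8) → (5, 5, 1.5) − 0.01·(16.5, 35, 8) = (4.835, 4.65, 1.42)
Step 2: at (4.835, 4.65, 1.42), ∇E = (16.11, 32.365, 7.675) → (4.835, 4.65, 1.42) − 0.01·(16.11, 32.365, 7.675) = (4.6739, 4.32635, 1.34325)
Step 3: at (4.6739, 4.32635, 1.34325), ∇E = (15.7125, 29.9369, 7.3604) → (4.6739, 4.32635, 1.34325) − 0.01·(15.7125, 29.9369, 7.3604) = (4.516775, 4.026981, 1.269646)
v = 4.026981

4.026981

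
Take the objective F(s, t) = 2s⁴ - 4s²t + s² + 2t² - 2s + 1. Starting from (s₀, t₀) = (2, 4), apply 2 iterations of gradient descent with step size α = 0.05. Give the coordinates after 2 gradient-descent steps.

(2.1064, 3.922)

∇F = (8s³ - 8st + 2s - 2, -4s² + 4t)
(s₁, t₁) = (2, 4) − 0.05·(2, 0) = (1.9, 4)
(s₂, t₂) = (1.9, 4) − 0.05·(-4.128, 1.56) = (2.1064, 3.922)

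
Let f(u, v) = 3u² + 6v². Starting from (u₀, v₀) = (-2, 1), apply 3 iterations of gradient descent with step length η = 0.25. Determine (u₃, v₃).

∇f = (6u, 12v)
(u₁, v₁) = (-2, 1) − 0.25·(-12, 12) = (1, -2)
(u₂, v₂) = (1, -2) − 0.25·(6, -24) = (-0.5, 4)
(u₃, v₃) = (-0.5, 4) − 0.25·(-3, 48) = (0.25, -8)

(0.25, -8)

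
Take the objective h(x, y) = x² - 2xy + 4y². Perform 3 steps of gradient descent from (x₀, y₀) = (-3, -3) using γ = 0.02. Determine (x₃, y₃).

∇h = (2x - 2y, -2x + 8y)
(x₁, y₁) = (-3, -3) − 0.02·(0, -18) = (-3, -2.64)
(x₂, y₂) = (-3, -2.64) − 0.02·(-0.72, -15.12) = (-2.9856, -2.3376)
(x₃, y₃) = (-2.9856, -2.3376) − 0.02·(-1.296, -12.7296) = (-2.95968, -2.083008)

(-2.95968, -2.083008)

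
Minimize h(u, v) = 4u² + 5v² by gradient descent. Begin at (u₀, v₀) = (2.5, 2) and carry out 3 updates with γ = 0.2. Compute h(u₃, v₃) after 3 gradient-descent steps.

21.1664

∇h = (8u, 10v)
(u₁, v₁) = (2.5, 2) − 0.2·(20, 20) = (-1.5, -2)
(u₂, v₂) = (-1.5, -2) − 0.2·(-12, -20) = (0.9, 2)
(u₃, v₃) = (0.9, 2) − 0.2·(7.2, 20) = (-0.54, -2)
h(-0.54, -2) = 21.1664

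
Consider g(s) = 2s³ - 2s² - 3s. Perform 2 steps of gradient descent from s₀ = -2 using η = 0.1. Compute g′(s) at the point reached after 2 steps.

g′(s) = 6s² - 4s - 3
Step 1: g′(-2) = 29; s₁ = -2 − 0.1·29 = -4.9
Step 2: g′(-4.9) = 160.66; s₂ = -4.9 − 0.1·160.66 = -20.966
g′(s) at (-20.966) = 2718.302936

2718.302936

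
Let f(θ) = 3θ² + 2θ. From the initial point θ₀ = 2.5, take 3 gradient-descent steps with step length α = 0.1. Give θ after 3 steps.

-0.152

f′(θ) = 6θ + 2
Step 1: f′(2.5) = 17; θ₁ = 2.5 − 0.1·17 = 0.8
Step 2: f′(0.8) = 6.8; θ₂ = 0.8 − 0.1·6.8 = 0.12
Step 3: f′(0.12) = 2.72; θ₃ = 0.12 − 0.1·2.72 = -0.152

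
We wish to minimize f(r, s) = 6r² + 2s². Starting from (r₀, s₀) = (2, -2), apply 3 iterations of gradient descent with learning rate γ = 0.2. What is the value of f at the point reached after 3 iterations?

180.709376

∇f = (12r, 4s)
Step 1: at (2, -2), ∇f = (24, -8) → (2, -2) − 0.2·(24, -8) = (-2.8, -0.4)
Step 2: at (-2.8, -0.4), ∇f = (-33.6, -1.6) → (-2.8, -0.4) − 0.2·(-33.6, -1.6) = (3.92, -0.08)
Step 3: at (3.92, -0.08), ∇f = (47.04, -0.32) → (3.92, -0.08) − 0.2·(47.04, -0.32) = (-5.488, -0.016)
f(-5.488, -0.016) = 180.709376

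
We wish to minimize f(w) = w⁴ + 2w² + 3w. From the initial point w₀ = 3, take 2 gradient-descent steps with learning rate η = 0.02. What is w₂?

f′(w) = 4w³ + 4w + 3
w₁ = 3 − 0.02·123 = 0.54
w₂ = 0.54 − 0.02·5.789856 = 0.42420288

0.42420288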